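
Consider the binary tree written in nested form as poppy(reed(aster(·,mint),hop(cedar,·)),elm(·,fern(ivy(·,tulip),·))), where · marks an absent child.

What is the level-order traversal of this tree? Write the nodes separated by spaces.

poppy reed elm aster hop fern mint cedar ivy tulip

Level-order visits nodes level by level from the root, left to right within each level.
Level 0: poppy
Level 1: reed, elm
Level 2: aster, hop, fern
Level 3: mint, cedar, ivy
Level 4: tulip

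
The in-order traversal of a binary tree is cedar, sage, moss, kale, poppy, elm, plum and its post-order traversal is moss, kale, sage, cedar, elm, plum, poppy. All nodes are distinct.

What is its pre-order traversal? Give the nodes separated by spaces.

poppy cedar sage kale moss plum elm

The last element of post-order is the root; it splits in-order into left and right subtrees.
Root poppy: left subtree has 4 nodes {cedar, sage, moss, kale}, right has 2 {elm, plum}.
  Root cedar: left subtree has 0 nodes { }, right has 3 {sage, moss, kale}.
    Root sage: left subtree has 0 nodes { }, right has 2 {moss, kale}.
      Root kale: left subtree has 1 node {moss}, right has 0 { }.
  Root plum: left subtree has 1 node {elm}, right has 0 { }.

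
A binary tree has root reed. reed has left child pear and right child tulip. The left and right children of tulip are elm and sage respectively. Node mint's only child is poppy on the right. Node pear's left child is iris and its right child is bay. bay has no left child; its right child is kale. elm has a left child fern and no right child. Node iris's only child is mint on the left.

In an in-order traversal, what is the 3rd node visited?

iris

In-order visits the left subtree, then the node, then the right subtree.
At reed: go left to pear.
  At pear: go left to iris.
    At iris: go left to mint.
      At mint: no left child.
      Visit mint.
      At mint: go right to poppy.
        poppy is a leaf — visit poppy.
    Visit iris.
    At iris: no right child.
  Visit pear.
  At pear: go right to bay.
    At bay: no left child.
    Visit bay.
    At bay: go right to kale.
      kale is a leaf — visit kale.
Visit reed.
At reed: go right to tulip.
  At tulip: go left to elm.
    At elm: go left to fern.
      fern is a leaf — visit fern.
    Visit elm.
    At elm: no right child.
  Visit tulip.
  At tulip: go right to sage.
    sage is a leaf — visit sage.
Full in-order sequence: mint, poppy, iris, pear, bay, kale, reed, fern, elm, tulip, sage.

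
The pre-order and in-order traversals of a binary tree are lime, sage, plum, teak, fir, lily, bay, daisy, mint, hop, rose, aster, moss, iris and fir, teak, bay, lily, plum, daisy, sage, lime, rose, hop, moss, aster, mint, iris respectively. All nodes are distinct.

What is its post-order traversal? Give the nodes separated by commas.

The first element of pre-order is the root; it splits in-order into left and right subtrees.
Root lime: left subtree has 7 nodes {fir, teak, bay, lily, plum, daisy, sage}, right has 6 {rose, hop, moss, aster, mint, iris}.
  Root sage: left subtree has 6 nodes {fir, teak, bay, lily, plum, daisy}, right has 0 { }.
    Root plum: left subtree has 4 nodes {fir, teak, bay, lily}, right has 1 {daisy}.
      Root teak: left subtree has 1 node {fir}, right has 2 {bay, lily}.
        Root lily: left subtree has 1 node {bay}, right has 0 { }.
  Root mint: left subtree has 4 nodes {rose, hop, moss, aster}, right has 1 {iris}.
    Root hop: left subtree has 1 node {rose}, right has 2 {moss, aster}.
      Root aster: left subtree has 1 node {moss}, right has 0 { }.

fir, bay, lily, teak, daisy, plum, sage, rose, moss, aster, hop, iris, mint, lime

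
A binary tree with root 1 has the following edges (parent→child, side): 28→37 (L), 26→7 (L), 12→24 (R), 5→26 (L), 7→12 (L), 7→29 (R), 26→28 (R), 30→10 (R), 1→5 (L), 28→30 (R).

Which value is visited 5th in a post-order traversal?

Post-order visits the left subtree, then the right subtree, then the node.
At 1: go left to 5.
  At 5: go left to 26.
    At 26: go left to 7.
      At 7: go left to 12.
        At 12: no left child.
        At 12: go right to 24.
          24 is a leaf — visit 24.
        Visit 12.
      At 7: go right to 29.
        29 is a leaf — visit 29.
      Visit 7.
    At 26: go right to 28.
      At 28: go left to 37.
        37 is a leaf — visit 37.
      At 28: go right to 30.
        At 30: no left child.
        At 30: go right to 10.
          10 is a leaf — visit 10.
        Visit 30.
      Visit 28.
    Visit 26.
  At 5: no right child.
  Visit 5.
At 1: no right child.
Visit 1.
Full post-order sequence: 24, 12, 29, 7, 37, 10, 30, 28, 26, 5, 1.

37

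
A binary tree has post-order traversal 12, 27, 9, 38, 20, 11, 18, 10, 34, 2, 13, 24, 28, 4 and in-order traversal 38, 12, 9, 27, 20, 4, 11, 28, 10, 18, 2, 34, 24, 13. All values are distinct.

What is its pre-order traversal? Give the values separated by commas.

4, 20, 38, 9, 12, 27, 28, 11, 24, 2, 10, 18, 34, 13

The last element of post-order is the root; it splits in-order into left and right subtrees.
Root 4: left subtree has 5 nodes {38, 12, 9, 27, 20}, right has 8 {11, 28, 10, 18, 2, 34, 24, 13}.
  Root 20: left subtree has 4 nodes {38, 12, 9, 27}, right has 0 { }.
    Root 38: left subtree has 0 nodes { }, right has 3 {12, 9, 27}.
      Root 9: left subtree has 1 node {12}, right has 1 {27}.
  Root 28: left subtree has 1 node {11}, right has 6 {10, 18, 2, 34, 24, 13}.
    Root 24: left subtree has 4 nodes {10, 18, 2, 34}, right has 1 {13}.
      Root 2: left subtree has 2 nodes {10, 18}, right has 1 {34}.
        Root 10: left subtree has 0 nodes { }, right has 1 {18}.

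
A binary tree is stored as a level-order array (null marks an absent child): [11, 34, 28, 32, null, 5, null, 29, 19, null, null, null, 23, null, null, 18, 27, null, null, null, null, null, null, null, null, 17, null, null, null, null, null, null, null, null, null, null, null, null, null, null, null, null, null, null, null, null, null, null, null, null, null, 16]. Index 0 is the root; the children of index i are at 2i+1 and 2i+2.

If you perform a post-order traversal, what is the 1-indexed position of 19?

Post-order visits the left subtree, then the right subtree, then the node.
At 11: go left to 34.
  At 34: go left to 32.
    At 32: go left to 29.
      At 29: go left to 18.
        18 is a leaf — visit 18.
      At 29: go right to 27.
        27 is a leaf — visit 27.
      Visit 29.
    At 32: go right to 19.
      19 is a leaf — visit 19.
    Visit 32.
  At 34: no right child.
  Visit 34.
At 11: go right to 28.
  At 28: go left to 5.
    At 5: no left child.
    At 5: go right to 23.
      At 23: go left to 17.
        At 17: go left to 16.
          16 is a leaf — visit 16.
        At 17: no right child.
        Visit 17.
      At 23: no right child.
      Visit 23.
    Visit 5.
  At 28: no right child.
  Visit 28.
Visit 11.
Full post-order sequence: 18, 27, 29, 19, 32, 34, 16, 17, 23, 5, 28, 11.

4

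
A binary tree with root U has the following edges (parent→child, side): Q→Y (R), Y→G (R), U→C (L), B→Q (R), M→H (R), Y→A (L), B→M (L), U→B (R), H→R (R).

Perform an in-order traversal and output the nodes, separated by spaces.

C U M H R B Q A Y G

In-order visits the left subtree, then the node, then the right subtree.
At U: go left to C.
  C is a leaf — visit C.
Visit U.
At U: go right to B.
  At B: go left to M.
    At M: no left child.
    Visit M.
    At M: go right to H.
      At H: no left child.
      Visit H.
      At H: go right to R.
        R is a leaf — visit R.
  Visit B.
  At B: go right to Q.
    At Q: no left child.
    Visit Q.
    At Q: go right to Y.
      At Y: go left to A.
        A is a leaf — visit A.
      Visit Y.
      At Y: go right to G.
        G is a leaf — visit G.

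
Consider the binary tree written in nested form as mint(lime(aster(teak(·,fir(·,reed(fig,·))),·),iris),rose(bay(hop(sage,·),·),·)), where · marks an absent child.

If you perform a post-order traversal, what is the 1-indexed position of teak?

4

Post-order visits the left subtree, then the right subtree, then the node.
At mint: go left to lime.
  At lime: go left to aster.
    At aster: go left to teak.
      At teak: no left child.
      At teak: go right to fir.
        At fir: no left child.
        At fir: go right to reed.
          At reed: go left to fig.
            fig is a leaf — visit fig.
          At reed: no right child.
          Visit reed.
        Visit fir.
      Visit teak.
    At aster: no right child.
    Visit aster.
  At lime: go right to iris.
    iris is a leaf — visit iris.
  Visit lime.
At mint: go right to rose.
  At rose: go left to bay.
    At bay: go left to hop.
      At hop: go left to sage.
        sage is a leaf — visit sage.
      At hop: no right child.
      Visit hop.
    At bay: no right child.
    Visit bay.
  At rose: no right child.
  Visit rose.
Visit mint.
Full post-order sequence: fig, reed, fir, teak, aster, iris, lime, sage, hop, bay, rose, mint.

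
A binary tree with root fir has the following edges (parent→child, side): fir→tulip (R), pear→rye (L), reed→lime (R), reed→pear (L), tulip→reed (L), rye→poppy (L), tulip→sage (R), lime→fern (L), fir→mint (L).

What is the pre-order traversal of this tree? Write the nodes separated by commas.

Pre-order visits the node, then its left subtree, then its right subtree.
Visit fir.
At fir: go left to mint.
  mint is a leaf — visit mint.
At fir: go right to tulip.
  Visit tulip.
  At tulip: go left to reed.
    Visit reed.
    At reed: go left to pear.
      Visit pear.
      At pear: go left to rye.
        Visit rye.
        At rye: go left to poppy.
          poppy is a leaf — visit poppy.
        At rye: no right child.
      At pear: no right child.
    At reed: go right to lime.
      Visit lime.
      At lime: go left to fern.
        fern is a leaf — visit fern.
      At lime: no right child.
  At tulip: go right to sage.
    sage is a leaf — visit sage.

fir, mint, tulip, reed, pear, rye, poppy, lime, fern, sage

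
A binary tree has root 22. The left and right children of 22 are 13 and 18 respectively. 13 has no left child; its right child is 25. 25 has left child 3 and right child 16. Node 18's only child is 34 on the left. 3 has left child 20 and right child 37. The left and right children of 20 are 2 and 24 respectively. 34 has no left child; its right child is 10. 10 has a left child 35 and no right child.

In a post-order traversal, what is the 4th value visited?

37

Post-order visits the left subtree, then the right subtree, then the node.
At 22: go left to 13.
  At 13: no left child.
  At 13: go right to 25.
    At 25: go left to 3.
      At 3: go left to 20.
        At 20: go left to 2.
          2 is a leaf — visit 2.
        At 20: go right to 24.
          24 is a leaf — visit 24.
        Visit 20.
      At 3: go right to 37.
        37 is a leaf — visit 37.
      Visit 3.
    At 25: go right to 16.
      16 is a leaf — visit 16.
    Visit 25.
  Visit 13.
At 22: go right to 18.
  At 18: go left to 34.
    At 34: no left child.
    At 34: go right to 10.
      At 10: go left to 35.
        35 is a leaf — visit 35.
      At 10: no right child.
      Visit 10.
    Visit 34.
  At 18: no right child.
  Visit 18.
Visit 22.
Full post-order sequence: 2, 24, 20, 37, 3, 16, 25, 13, 35, 10, 34, 18, 22.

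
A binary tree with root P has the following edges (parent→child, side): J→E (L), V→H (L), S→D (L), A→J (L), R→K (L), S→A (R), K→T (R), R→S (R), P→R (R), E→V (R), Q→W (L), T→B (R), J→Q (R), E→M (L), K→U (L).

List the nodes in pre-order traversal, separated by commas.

P, R, K, U, T, B, S, D, A, J, E, M, V, H, Q, W

Pre-order visits the node, then its left subtree, then its right subtree.
Visit P.
At P: no left child.
At P: go right to R.
  Visit R.
  At R: go left to K.
    Visit K.
    At K: go left to U.
      U is a leaf — visit U.
    At K: go right to T.
      Visit T.
      At T: no left child.
      At T: go right to B.
        B is a leaf — visit B.
  At R: go right to S.
    Visit S.
    At S: go left to D.
      D is a leaf — visit D.
    At S: go right to A.
      Visit A.
      At A: go left to J.
        Visit J.
        At J: go left to E.
          Visit E.
          At E: go left to M.
            M is a leaf — visit M.
          At E: go right to V.
            Visit V.
            At V: go left to H.
              H is a leaf — visit H.
            At V: no right child.
        At J: go right to Q.
          Visit Q.
          At Q: go left to W.
            W is a leaf — visit W.
          At Q: no right child.
      At A: no right child.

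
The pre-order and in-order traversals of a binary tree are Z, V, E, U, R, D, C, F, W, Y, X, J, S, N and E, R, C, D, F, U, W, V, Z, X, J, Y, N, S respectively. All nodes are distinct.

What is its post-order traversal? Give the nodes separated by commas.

The first element of pre-order is the root; it splits in-order into left and right subtrees.
Root Z: left subtree has 8 nodes {E, R, C, D, F, U, W, V}, right has 5 {X, J, Y, N, S}.
  Root V: left subtree has 7 nodes {E, R, C, D, F, U, W}, right has 0 { }.
    Root E: left subtree has 0 nodes { }, right has 6 {R, C, D, F, U, W}.
      Root U: left subtree has 4 nodes {R, C, D, F}, right has 1 {W}.
        Root R: left subtree has 0 nodes { }, right has 3 {C, D, F}.
          Root D: left subtree has 1 node {C}, right has 1 {F}.
  Root Y: left subtree has 2 nodes {X, J}, right has 2 {N, S}.
    Root X: left subtree has 0 nodes { }, right has 1 {J}.
    Root S: left subtree has 1 node {N}, right has 0 { }.

C, F, D, R, W, U, E, V, J, X, N, S, Y, Z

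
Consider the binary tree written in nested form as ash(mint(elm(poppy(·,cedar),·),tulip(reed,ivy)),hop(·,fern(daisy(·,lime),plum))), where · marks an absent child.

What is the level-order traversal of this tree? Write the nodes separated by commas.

Level-order visits nodes level by level from the root, left to right within each level.
Level 0: ash
Level 1: mint, hop
Level 2: elm, tulip, fern
Level 3: poppy, reed, ivy, daisy, plum
Level 4: cedar, lime

ash, mint, hop, elm, tulip, fern, poppy, reed, ivy, daisy, plum, cedar, lime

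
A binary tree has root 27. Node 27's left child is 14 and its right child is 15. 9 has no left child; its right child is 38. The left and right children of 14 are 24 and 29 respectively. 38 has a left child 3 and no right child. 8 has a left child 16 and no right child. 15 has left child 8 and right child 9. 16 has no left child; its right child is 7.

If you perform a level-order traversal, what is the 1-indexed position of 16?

Level-order visits nodes level by level from the root, left to right within each level.
Level 0: 27
Level 1: 14, 15
Level 2: 24, 29, 8, 9
Level 3: 16, 38
Level 4: 7, 3
Full level-order sequence: 27, 14, 15, 24, 29, 8, 9, 16, 38, 7, 3.

8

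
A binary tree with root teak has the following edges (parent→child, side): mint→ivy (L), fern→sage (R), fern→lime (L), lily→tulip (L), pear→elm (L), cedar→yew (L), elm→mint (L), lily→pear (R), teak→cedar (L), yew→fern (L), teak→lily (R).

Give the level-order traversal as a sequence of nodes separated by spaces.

Level-order visits nodes level by level from the root, left to right within each level.
Level 0: teak
Level 1: cedar, lily
Level 2: yew, tulip, pear
Level 3: fern, elm
Level 4: lime, sage, mint
Level 5: ivy

teak cedar lily yew tulip pear fern elm lime sage mint ivy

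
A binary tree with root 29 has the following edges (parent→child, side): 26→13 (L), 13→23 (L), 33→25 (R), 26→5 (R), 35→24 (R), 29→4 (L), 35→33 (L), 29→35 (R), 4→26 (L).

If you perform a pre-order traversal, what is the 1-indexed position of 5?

6

Pre-order visits the node, then its left subtree, then its right subtree.
Visit 29.
At 29: go left to 4.
  Visit 4.
  At 4: go left to 26.
    Visit 26.
    At 26: go left to 13.
      Visit 13.
      At 13: go left to 23.
        23 is a leaf — visit 23.
      At 13: no right child.
    At 26: go right to 5.
      5 is a leaf — visit 5.
  At 4: no right child.
At 29: go right to 35.
  Visit 35.
  At 35: go left to 33.
    Visit 33.
    At 33: no left child.
    At 33: go right to 25.
      25 is a leaf — visit 25.
  At 35: go right to 24.
    24 is a leaf — visit 24.
Full pre-order sequence: 29, 4, 26, 13, 23, 5, 35, 33, 25, 24.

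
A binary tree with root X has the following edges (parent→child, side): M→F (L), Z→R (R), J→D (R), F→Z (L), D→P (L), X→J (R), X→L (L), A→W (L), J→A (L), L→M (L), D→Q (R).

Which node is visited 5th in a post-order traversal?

L

Post-order visits the left subtree, then the right subtree, then the node.
At X: go left to L.
  At L: go left to M.
    At M: go left to F.
      At F: go left to Z.
        At Z: no left child.
        At Z: go right to R.
          R is a leaf — visit R.
        Visit Z.
      At F: no right child.
      Visit F.
    At M: no right child.
    Visit M.
  At L: no right child.
  Visit L.
At X: go right to J.
  At J: go left to A.
    At A: go left to W.
      W is a leaf — visit W.
    At A: no right child.
    Visit A.
  At J: go right to D.
    At D: go left to P.
      P is a leaf — visit P.
    At D: go right to Q.
      Q is a leaf — visit Q.
    Visit D.
  Visit J.
Visit X.
Full post-order sequence: R, Z, F, M, L, W, A, P, Q, D, J, X.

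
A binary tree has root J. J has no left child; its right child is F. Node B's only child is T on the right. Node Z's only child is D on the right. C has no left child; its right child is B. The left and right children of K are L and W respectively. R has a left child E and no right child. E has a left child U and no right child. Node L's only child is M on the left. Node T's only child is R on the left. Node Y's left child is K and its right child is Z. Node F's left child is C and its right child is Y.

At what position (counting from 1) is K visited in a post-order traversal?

10

Post-order visits the left subtree, then the right subtree, then the node.
At J: no left child.
At J: go right to F.
  At F: go left to C.
    At C: no left child.
    At C: go right to B.
      At B: no left child.
      At B: go right to T.
        At T: go left to R.
          At R: go left to E.
            At E: go left to U.
              U is a leaf — visit U.
            At E: no right child.
            Visit E.
          At R: no right child.
          Visit R.
        At T: no right child.
        Visit T.
      Visit B.
    Visit C.
  At F: go right to Y.
    At Y: go left to K.
      At K: go left to L.
        At L: go left to M.
          M is a leaf — visit M.
        At L: no right child.
        Visit L.
      At K: go right to W.
        W is a leaf — visit W.
      Visit K.
    At Y: go right to Z.
      At Z: no left child.
      At Z: go right to D.
        D is a leaf — visit D.
      Visit Z.
    Visit Y.
  Visit F.
Visit J.
Full post-order sequence: U, E, R, T, B, C, M, L, W, K, D, Z, Y, F, J.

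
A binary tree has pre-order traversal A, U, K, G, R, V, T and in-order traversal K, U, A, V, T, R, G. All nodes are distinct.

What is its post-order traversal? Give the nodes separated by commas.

K, U, T, V, R, G, A

The first element of pre-order is the root; it splits in-order into left and right subtrees.
Root A: left subtree has 2 nodes {K, U}, right has 4 {V, T, R, G}.
  Root U: left subtree has 1 node {K}, right has 0 { }.
  Root G: left subtree has 3 nodes {V, T, R}, right has 0 { }.
    Root R: left subtree has 2 nodes {V, T}, right has 0 { }.
      Root V: left subtree has 0 nodes { }, right has 1 {T}.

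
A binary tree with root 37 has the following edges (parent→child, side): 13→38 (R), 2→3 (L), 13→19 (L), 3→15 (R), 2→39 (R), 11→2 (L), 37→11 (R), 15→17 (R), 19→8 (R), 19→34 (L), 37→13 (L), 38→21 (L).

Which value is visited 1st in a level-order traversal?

Level-order visits nodes level by level from the root, left to right within each level.
Level 0: 37
Level 1: 13, 11
Level 2: 19, 38, 2
Level 3: 34, 8, 21, 3, 39
Level 4: 15
Level 5: 17
Full level-order sequence: 37, 13, 11, 19, 38, 2, 34, 8, 21, 3, 39, 15, 17.

37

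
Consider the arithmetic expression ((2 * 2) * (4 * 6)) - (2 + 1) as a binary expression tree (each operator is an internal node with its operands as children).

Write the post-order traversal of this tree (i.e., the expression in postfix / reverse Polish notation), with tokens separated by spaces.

2 2 * 4 6 * * 2 1 + -

Post-order on an expression tree gives postfix notation: for each operator, emit left operand, right operand, then the operator.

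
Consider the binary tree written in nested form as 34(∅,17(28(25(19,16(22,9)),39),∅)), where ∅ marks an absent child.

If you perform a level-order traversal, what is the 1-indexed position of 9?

Level-order visits nodes level by level from the root, left to right within each level.
Level 0: 34
Level 1: 17
Level 2: 28
Level 3: 25, 39
Level 4: 19, 16
Level 5: 22, 9
Full level-order sequence: 34, 17, 28, 25, 39, 19, 16, 22, 9.

9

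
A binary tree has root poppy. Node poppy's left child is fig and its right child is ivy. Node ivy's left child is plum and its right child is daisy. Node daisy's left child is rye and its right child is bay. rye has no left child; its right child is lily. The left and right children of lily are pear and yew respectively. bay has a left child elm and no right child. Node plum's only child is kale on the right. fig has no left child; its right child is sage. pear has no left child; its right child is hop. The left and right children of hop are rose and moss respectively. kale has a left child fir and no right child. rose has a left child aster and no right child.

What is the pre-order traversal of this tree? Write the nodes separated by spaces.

Pre-order visits the node, then its left subtree, then its right subtree.
Visit poppy.
At poppy: go left to fig.
  Visit fig.
  At fig: no left child.
  At fig: go right to sage.
    sage is a leaf — visit sage.
At poppy: go right to ivy.
  Visit ivy.
  At ivy: go left to plum.
    Visit plum.
    At plum: no left child.
    At plum: go right to kale.
      Visit kale.
      At kale: go left to fir.
        fir is a leaf — visit fir.
      At kale: no right child.
  At ivy: go right to daisy.
    Visit daisy.
    At daisy: go left to rye.
      Visit rye.
      At rye: no left child.
      At rye: go right to lily.
        Visit lily.
        At lily: go left to pear.
          Visit pear.
          At pear: no left child.
          At pear: go right to hop.
            Visit hop.
            At hop: go left to rose.
              Visit rose.
              At rose: go left to aster.
                aster is a leaf — visit aster.
              At rose: no right child.
            At hop: go right to moss.
              moss is a leaf — visit moss.
        At lily: go right to yew.
          yew is a leaf — visit yew.
    At daisy: go right to bay.
      Visit bay.
      At bay: go left to elm.
        elm is a leaf — visit elm.
      At bay: no right child.

poppy fig sage ivy plum kale fir daisy rye lily pear hop rose aster moss yew bay elm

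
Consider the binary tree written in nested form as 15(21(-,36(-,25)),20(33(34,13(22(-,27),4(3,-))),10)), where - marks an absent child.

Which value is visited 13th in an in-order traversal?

In-order visits the left subtree, then the node, then the right subtree.
At 15: go left to 21.
  At 21: no left child.
  Visit 21.
  At 21: go right to 36.
    At 36: no left child.
    Visit 36.
    At 36: go right to 25.
      25 is a leaf — visit 25.
Visit 15.
At 15: go right to 20.
  At 20: go left to 33.
    At 33: go left to 34.
      34 is a leaf — visit 34.
    Visit 33.
    At 33: go right to 13.
      At 13: go left to 22.
        At 22: no left child.
        Visit 22.
        At 22: go right to 27.
          27 is a leaf — visit 27.
      Visit 13.
      At 13: go right to 4.
        At 4: go left to 3.
          3 is a leaf — visit 3.
        Visit 4.
        At 4: no right child.
  Visit 20.
  At 20: go right to 10.
    10 is a leaf — visit 10.
Full in-order sequence: 21, 36, 25, 15, 34, 33, 22, 27, 13, 3, 4, 20, 10.

10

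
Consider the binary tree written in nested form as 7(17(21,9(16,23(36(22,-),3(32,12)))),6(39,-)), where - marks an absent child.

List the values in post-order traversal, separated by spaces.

Post-order visits the left subtree, then the right subtree, then the node.
At 7: go left to 17.
  At 17: go left to 21.
    21 is a leaf — visit 21.
  At 17: go right to 9.
    At 9: go left to 16.
      16 is a leaf — visit 16.
    At 9: go right to 23.
      At 23: go left to 36.
        At 36: go left to 22.
          22 is a leaf — visit 22.
        At 36: no right child.
        Visit 36.
      At 23: go right to 3.
        At 3: go left to 32.
          32 is a leaf — visit 32.
        At 3: go right to 12.
          12 is a leaf — visit 12.
        Visit 3.
      Visit 23.
    Visit 9.
  Visit 17.
At 7: go right to 6.
  At 6: go left to 39.
    39 is a leaf — visit 39.
  At 6: no right child.
  Visit 6.
Visit 7.

21 16 22 36 32 12 3 23 9 17 39 6 7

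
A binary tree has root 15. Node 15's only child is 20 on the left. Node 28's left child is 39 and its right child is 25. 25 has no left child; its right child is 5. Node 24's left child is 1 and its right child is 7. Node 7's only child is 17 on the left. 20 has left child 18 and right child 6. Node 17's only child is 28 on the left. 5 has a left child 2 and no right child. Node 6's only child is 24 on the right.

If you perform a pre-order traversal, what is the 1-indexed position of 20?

Pre-order visits the node, then its left subtree, then its right subtree.
Visit 15.
At 15: go left to 20.
  Visit 20.
  At 20: go left to 18.
    18 is a leaf — visit 18.
  At 20: go right to 6.
    Visit 6.
    At 6: no left child.
    At 6: go right to 24.
      Visit 24.
      At 24: go left to 1.
        1 is a leaf — visit 1.
      At 24: go right to 7.
        Visit 7.
        At 7: go left to 17.
          Visit 17.
          At 17: go left to 28.
            Visit 28.
            At 28: go left to 39.
              39 is a leaf — visit 39.
            At 28: go right to 25.
              Visit 25.
              At 25: no left child.
              At 25: go right to 5.
                Visit 5.
                At 5: go left to 2.
                  2 is a leaf — visit 2.
                At 5: no right child.
          At 17: no right child.
        At 7: no right child.
At 15: no right child.
Full pre-order sequence: 15, 20, 18, 6, 24, 1, 7, 17, 28, 39, 25, 5, 2.

2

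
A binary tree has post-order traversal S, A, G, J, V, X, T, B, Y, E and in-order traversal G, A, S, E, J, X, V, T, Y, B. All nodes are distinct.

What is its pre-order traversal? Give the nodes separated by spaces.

The last element of post-order is the root; it splits in-order into left and right subtrees.
Root E: left subtree has 3 nodes {G, A, S}, right has 6 {J, X, V, T, Y, B}.
  Root G: left subtree has 0 nodes { }, right has 2 {A, S}.
    Root A: left subtree has 0 nodes { }, right has 1 {S}.
  Root Y: left subtree has 4 nodes {J, X, V, T}, right has 1 {B}.
    Root T: left subtree has 3 nodes {J, X, V}, right has 0 { }.
      Root X: left subtree has 1 node {J}, right has 1 {V}.

E G A S Y T X J V B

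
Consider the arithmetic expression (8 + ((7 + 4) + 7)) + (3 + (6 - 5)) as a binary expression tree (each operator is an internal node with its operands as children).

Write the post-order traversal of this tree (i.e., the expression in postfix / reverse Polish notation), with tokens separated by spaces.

8 7 4 + 7 + + 3 6 5 - + +

Post-order on an expression tree gives postfix notation: for each operator, emit left operand, right operand, then the operator.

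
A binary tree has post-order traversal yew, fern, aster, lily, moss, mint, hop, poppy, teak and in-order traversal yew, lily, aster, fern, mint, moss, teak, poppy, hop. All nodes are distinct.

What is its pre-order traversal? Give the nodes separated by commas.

The last element of post-order is the root; it splits in-order into left and right subtrees.
Root teak: left subtree has 6 nodes {yew, lily, aster, fern, mint, moss}, right has 2 {poppy, hop}.
  Root mint: left subtree has 4 nodes {yew, lily, aster, fern}, right has 1 {moss}.
    Root lily: left subtree has 1 node {yew}, right has 2 {aster, fern}.
      Root aster: left subtree has 0 nodes { }, right has 1 {fern}.
  Root poppy: left subtree has 0 nodes { }, right has 1 {hop}.

teak, mint, lily, yew, aster, fern, moss, poppy, hop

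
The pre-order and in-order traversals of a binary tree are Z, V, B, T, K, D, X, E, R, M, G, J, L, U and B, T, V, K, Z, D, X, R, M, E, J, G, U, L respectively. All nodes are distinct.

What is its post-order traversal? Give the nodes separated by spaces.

The first element of pre-order is the root; it splits in-order into left and right subtrees.
Root Z: left subtree has 4 nodes {B, T, V, K}, right has 9 {D, X, R, M, E, J, G, U, L}.
  Root V: left subtree has 2 nodes {B, T}, right has 1 {K}.
    Root B: left subtree has 0 nodes { }, right has 1 {T}.
  Root D: left subtree has 0 nodes { }, right has 8 {X, R, M, E, J, G, U, L}.
    Root X: left subtree has 0 nodes { }, right has 7 {R, M, E, J, G, U, L}.
      Root E: left subtree has 2 nodes {R, M}, right has 4 {J, G, U, L}.
        Root R: left subtree has 0 nodes { }, right has 1 {M}.
        Root G: left subtree has 1 node {J}, right has 2 {U, L}.
          Root L: left subtree has 1 node {U}, right has 0 { }.

T B K V M R J U L G E X D Z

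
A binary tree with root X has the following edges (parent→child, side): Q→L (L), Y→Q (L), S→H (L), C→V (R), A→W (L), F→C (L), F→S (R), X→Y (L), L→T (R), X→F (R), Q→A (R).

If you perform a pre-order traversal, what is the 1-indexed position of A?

6

Pre-order visits the node, then its left subtree, then its right subtree.
Visit X.
At X: go left to Y.
  Visit Y.
  At Y: go left to Q.
    Visit Q.
    At Q: go left to L.
      Visit L.
      At L: no left child.
      At L: go right to T.
        T is a leaf — visit T.
    At Q: go right to A.
      Visit A.
      At A: go left to W.
        W is a leaf — visit W.
      At A: no right child.
  At Y: no right child.
At X: go right to F.
  Visit F.
  At F: go left to C.
    Visit C.
    At C: no left child.
    At C: go right to V.
      V is a leaf — visit V.
  At F: go right to S.
    Visit S.
    At S: go left to H.
      H is a leaf — visit H.
    At S: no right child.
Full pre-order sequence: X, Y, Q, L, T, A, W, F, C, V, S, H.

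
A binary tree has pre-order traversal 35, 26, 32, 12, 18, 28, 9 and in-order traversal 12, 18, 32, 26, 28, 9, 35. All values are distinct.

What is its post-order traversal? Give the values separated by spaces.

18 12 32 9 28 26 35

The first element of pre-order is the root; it splits in-order into left and right subtrees.
Root 35: left subtree has 6 nodes {12, 18, 32, 26, 28, 9}, right has 0 { }.
  Root 26: left subtree has 3 nodes {12, 18, 32}, right has 2 {28, 9}.
    Root 32: left subtree has 2 nodes {12, 18}, right has 0 { }.
      Root 12: left subtree has 0 nodes { }, right has 1 {18}.
    Root 28: left subtree has 0 nodes { }, right has 1 {9}.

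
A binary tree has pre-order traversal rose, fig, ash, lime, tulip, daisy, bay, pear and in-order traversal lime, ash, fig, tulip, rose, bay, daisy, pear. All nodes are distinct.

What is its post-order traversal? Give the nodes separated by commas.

The first element of pre-order is the root; it splits in-order into left and right subtrees.
Root rose: left subtree has 4 nodes {lime, ash, fig, tulip}, right has 3 {bay, daisy, pear}.
  Root fig: left subtree has 2 nodes {lime, ash}, right has 1 {tulip}.
    Root ash: left subtree has 1 node {lime}, right has 0 { }.
  Root daisy: left subtree has 1 node {bay}, right has 1 {pear}.

lime, ash, tulip, fig, bay, pear, daisy, rose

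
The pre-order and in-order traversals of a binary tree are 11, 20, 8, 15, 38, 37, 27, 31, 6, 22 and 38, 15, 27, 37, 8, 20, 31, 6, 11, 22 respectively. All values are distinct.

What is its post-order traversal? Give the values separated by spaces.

The first element of pre-order is the root; it splits in-order into left and right subtrees.
Root 11: left subtree has 8 nodes {38, 15, 27, 37, 8, 20, 31, 6}, right has 1 {22}.
  Root 20: left subtree has 5 nodes {38, 15, 27, 37, 8}, right has 2 {31, 6}.
    Root 8: left subtree has 4 nodes {38, 15, 27, 37}, right has 0 { }.
      Root 15: left subtree has 1 node {38}, right has 2 {27, 37}.
        Root 37: left subtree has 1 node {27}, right has 0 { }.
    Root 31: left subtree has 0 nodes { }, right has 1 {6}.

38 27 37 15 8 6 31 20 22 11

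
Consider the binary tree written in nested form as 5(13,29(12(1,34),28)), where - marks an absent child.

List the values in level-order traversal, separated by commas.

Level-order visits nodes level by level from the root, left to right within each level.
Level 0: 5
Level 1: 13, 29
Level 2: 12, 28
Level 3: 1, 34

5, 13, 29, 12, 28, 1, 34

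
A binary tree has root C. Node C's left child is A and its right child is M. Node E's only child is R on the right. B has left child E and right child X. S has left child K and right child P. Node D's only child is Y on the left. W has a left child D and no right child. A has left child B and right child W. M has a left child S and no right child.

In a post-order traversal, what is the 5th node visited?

Y

Post-order visits the left subtree, then the right subtree, then the node.
At C: go left to A.
  At A: go left to B.
    At B: go left to E.
      At E: no left child.
      At E: go right to R.
        R is a leaf — visit R.
      Visit E.
    At B: go right to X.
      X is a leaf — visit X.
    Visit B.
  At A: go right to W.
    At W: go left to D.
      At D: go left to Y.
        Y is a leaf — visit Y.
      At D: no right child.
      Visit D.
    At W: no right child.
    Visit W.
  Visit A.
At C: go right to M.
  At M: go left to S.
    At S: go left to K.
      K is a leaf — visit K.
    At S: go right to P.
      P is a leaf — visit P.
    Visit S.
  At M: no right child.
  Visit M.
Visit C.
Full post-order sequence: R, E, X, B, Y, D, W, A, K, P, S, M, C.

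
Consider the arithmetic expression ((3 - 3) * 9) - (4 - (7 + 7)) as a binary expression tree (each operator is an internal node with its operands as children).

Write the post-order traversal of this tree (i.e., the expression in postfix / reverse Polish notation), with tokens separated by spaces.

Post-order on an expression tree gives postfix notation: for each operator, emit left operand, right operand, then the operator.

3 3 - 9 * 4 7 7 + - -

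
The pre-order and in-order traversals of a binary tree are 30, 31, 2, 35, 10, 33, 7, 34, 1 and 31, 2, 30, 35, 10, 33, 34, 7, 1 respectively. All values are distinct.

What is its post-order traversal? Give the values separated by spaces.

The first element of pre-order is the root; it splits in-order into left and right subtrees.
Root 30: left subtree has 2 nodes {31, 2}, right has 6 {35, 10, 33, 34, 7, 1}.
  Root 31: left subtree has 0 nodes { }, right has 1 {2}.
  Root 35: left subtree has 0 nodes { }, right has 5 {10, 33, 34, 7, 1}.
    Root 10: left subtree has 0 nodes { }, right has 4 {33, 34, 7, 1}.
      Root 33: left subtree has 0 nodes { }, right has 3 {34, 7, 1}.
        Root 7: left subtree has 1 node {34}, right has 1 {1}.

2 31 34 1 7 33 10 35 30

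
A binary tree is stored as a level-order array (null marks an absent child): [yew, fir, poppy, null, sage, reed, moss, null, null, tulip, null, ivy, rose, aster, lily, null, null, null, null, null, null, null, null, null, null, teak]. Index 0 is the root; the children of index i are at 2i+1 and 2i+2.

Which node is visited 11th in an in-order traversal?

In-order visits the left subtree, then the node, then the right subtree.
At yew: go left to fir.
  At fir: no left child.
  Visit fir.
  At fir: go right to sage.
    At sage: go left to tulip.
      tulip is a leaf — visit tulip.
    Visit sage.
    At sage: no right child.
Visit yew.
At yew: go right to poppy.
  At poppy: go left to reed.
    At reed: go left to ivy.
      ivy is a leaf — visit ivy.
    Visit reed.
    At reed: go right to rose.
      At rose: go left to teak.
        teak is a leaf — visit teak.
      Visit rose.
      At rose: no right child.
  Visit poppy.
  At poppy: go right to moss.
    At moss: go left to aster.
      aster is a leaf — visit aster.
    Visit moss.
    At moss: go right to lily.
      lily is a leaf — visit lily.
Full in-order sequence: fir, tulip, sage, yew, ivy, reed, teak, rose, poppy, aster, moss, lily.

moss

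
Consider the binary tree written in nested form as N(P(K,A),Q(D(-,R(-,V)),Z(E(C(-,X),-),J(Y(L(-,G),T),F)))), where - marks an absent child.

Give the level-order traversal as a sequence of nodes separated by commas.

N, P, Q, K, A, D, Z, R, E, J, V, C, Y, F, X, L, T, G

Level-order visits nodes level by level from the root, left to right within each level.
Level 0: N
Level 1: P, Q
Level 2: K, A, D, Z
Level 3: R, E, J
Level 4: V, C, Y, F
Level 5: X, L, T
Level 6: G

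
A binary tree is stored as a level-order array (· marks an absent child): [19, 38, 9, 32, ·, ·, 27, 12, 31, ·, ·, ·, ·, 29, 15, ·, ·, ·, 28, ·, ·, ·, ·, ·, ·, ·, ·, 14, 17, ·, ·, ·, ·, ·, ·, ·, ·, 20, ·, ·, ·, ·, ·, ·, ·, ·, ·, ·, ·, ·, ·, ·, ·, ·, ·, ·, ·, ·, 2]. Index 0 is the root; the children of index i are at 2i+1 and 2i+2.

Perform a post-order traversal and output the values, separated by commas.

Post-order visits the left subtree, then the right subtree, then the node.
At 19: go left to 38.
  At 38: go left to 32.
    At 32: go left to 12.
      12 is a leaf — visit 12.
    At 32: go right to 31.
      At 31: no left child.
      At 31: go right to 28.
        At 28: go left to 20.
          20 is a leaf — visit 20.
        At 28: no right child.
        Visit 28.
      Visit 31.
    Visit 32.
  At 38: no right child.
  Visit 38.
At 19: go right to 9.
  At 9: no left child.
  At 9: go right to 27.
    At 27: go left to 29.
      At 29: go left to 14.
        14 is a leaf — visit 14.
      At 29: go right to 17.
        At 17: no left child.
        At 17: go right to 2.
          2 is a leaf — visit 2.
        Visit 17.
      Visit 29.
    At 27: go right to 15.
      15 is a leaf — visit 15.
    Visit 27.
  Visit 9.
Visit 19.

12, 20, 28, 31, 32, 38, 14, 2, 17, 29, 15, 27, 9, 19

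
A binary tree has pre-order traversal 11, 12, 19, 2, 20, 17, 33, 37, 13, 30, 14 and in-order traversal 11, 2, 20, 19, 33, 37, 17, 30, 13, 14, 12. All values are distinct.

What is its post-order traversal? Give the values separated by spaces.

20 2 37 33 30 14 13 17 19 12 11

The first element of pre-order is the root; it splits in-order into left and right subtrees.
Root 11: left subtree has 0 nodes { }, right has 10 {2, 20, 19, 33, 37, 17, 30, 13, 14, 12}.
  Root 12: left subtree has 9 nodes {2, 20, 19, 33, 37, 17, 30, 13, 14}, right has 0 { }.
    Root 19: left subtree has 2 nodes {2, 20}, right has 6 {33, 37, 17, 30, 13, 14}.
      Root 2: left subtree has 0 nodes { }, right has 1 {20}.
      Root 17: left subtree has 2 nodes {33, 37}, right has 3 {30, 13, 14}.
        Root 33: left subtree has 0 nodes { }, right has 1 {37}.
        Root 13: left subtree has 1 node {30}, right has 1 {14}.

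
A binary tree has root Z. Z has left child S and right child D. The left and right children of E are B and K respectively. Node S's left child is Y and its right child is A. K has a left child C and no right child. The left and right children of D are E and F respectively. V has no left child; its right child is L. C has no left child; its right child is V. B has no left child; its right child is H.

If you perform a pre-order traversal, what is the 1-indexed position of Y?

Pre-order visits the node, then its left subtree, then its right subtree.
Visit Z.
At Z: go left to S.
  Visit S.
  At S: go left to Y.
    Y is a leaf — visit Y.
  At S: go right to A.
    A is a leaf — visit A.
At Z: go right to D.
  Visit D.
  At D: go left to E.
    Visit E.
    At E: go left to B.
      Visit B.
      At B: no left child.
      At B: go right to H.
        H is a leaf — visit H.
    At E: go right to K.
      Visit K.
      At K: go left to C.
        Visit C.
        At C: no left child.
        At C: go right to V.
          Visit V.
          At V: no left child.
          At V: go right to L.
            L is a leaf — visit L.
      At K: no right child.
  At D: go right to F.
    F is a leaf — visit F.
Full pre-order sequence: Z, S, Y, A, D, E, B, H, K, C, V, L, F.

3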